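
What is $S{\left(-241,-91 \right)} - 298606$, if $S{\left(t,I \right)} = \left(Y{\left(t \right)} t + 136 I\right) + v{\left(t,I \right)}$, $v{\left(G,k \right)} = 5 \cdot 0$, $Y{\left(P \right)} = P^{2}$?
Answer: $-14308503$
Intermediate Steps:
$v{\left(G,k \right)} = 0$
$S{\left(t,I \right)} = t^{3} + 136 I$ ($S{\left(t,I \right)} = \left(t^{2} t + 136 I\right) + 0 = \left(t^{3} + 136 I\right) + 0 = t^{3} + 136 I$)
$S{\left(-241,-91 \right)} - 298606 = \left(\left(-241\right)^{3} + 136 \left(-91\right)\right) - 298606 = \left(-13997521 - 12376\right) - 298606 = -14009897 - 298606 = -14308503$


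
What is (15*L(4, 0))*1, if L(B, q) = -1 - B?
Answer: -75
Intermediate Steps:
(15*L(4, 0))*1 = (15*(-1 - 1*4))*1 = (15*(-1 - 4))*1 = (15*(-5))*1 = -75*1 = -75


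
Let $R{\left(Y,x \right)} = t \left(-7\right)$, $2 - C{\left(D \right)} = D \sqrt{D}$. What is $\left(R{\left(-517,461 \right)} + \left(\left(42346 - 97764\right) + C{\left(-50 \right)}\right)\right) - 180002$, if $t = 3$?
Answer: $-235439 + 250 i \sqrt{2} \approx -2.3544 \cdot 10^{5} + 353.55 i$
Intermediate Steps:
$C{\left(D \right)} = 2 - D^{\frac{3}{2}}$ ($C{\left(D \right)} = 2 - D \sqrt{D} = 2 - D^{\frac{3}{2}}$)
$R{\left(Y,x \right)} = -21$ ($R{\left(Y,x \right)} = 3 \left(-7\right) = -21$)
$\left(R{\left(-517,461 \right)} + \left(\left(42346 - 97764\right) + C{\left(-50 \right)}\right)\right) - 180002 = \left(-21 + \left(\left(42346 - 97764\right) + \left(2 - \left(-50\right)^{\frac{3}{2}}\right)\right)\right) - 180002 = \left(-21 - \left(55416 - 250 i \sqrt{2}\right)\right) - 180002 = \left(-55437 + 250 i \sqrt{2}\right) - 180002 = -235439 + 250 i \sqrt{2}$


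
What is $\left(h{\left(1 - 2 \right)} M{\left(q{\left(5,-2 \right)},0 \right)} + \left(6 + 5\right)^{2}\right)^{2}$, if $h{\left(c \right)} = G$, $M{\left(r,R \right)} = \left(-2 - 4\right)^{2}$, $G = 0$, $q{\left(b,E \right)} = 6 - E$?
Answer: $14641$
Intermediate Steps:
$M{\left(r,R \right)} = 36$ ($M{\left(r,R \right)} = \left(-6\right)^{2} = 36$)
$h{\left(c \right)} = 0$
$\left(h{\left(1 - 2 \right)} M{\left(q{\left(5,-2 \right)},0 \right)} + \left(6 + 5\right)^{2}\right)^{2} = \left(0 \cdot 36 + \left(6 + 5\right)^{2}\right)^{2} = \left(0 + 11^{2}\right)^{2} = \left(0 + 121\right)^{2} = 121^{2} = 14641$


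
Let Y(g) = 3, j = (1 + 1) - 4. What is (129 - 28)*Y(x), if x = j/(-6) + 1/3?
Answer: 303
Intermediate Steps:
j = -2 (j = 2 - 4 = -2)
x = ⅔ (x = -2/(-6) + 1/3 = -2*(-⅙) + 1*(⅓) = ⅓ + ⅓ = ⅔ ≈ 0.66667)
(129 - 28)*Y(x) = (129 - 28)*3 = 101*3 = 303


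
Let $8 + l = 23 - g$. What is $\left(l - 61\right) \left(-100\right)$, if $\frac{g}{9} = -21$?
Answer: $-14300$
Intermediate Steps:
$g = -189$ ($g = 9 \left(-21\right) = -189$)
$l = 204$ ($l = -8 + \left(23 - -189\right) = -8 + \left(23 + 189\right) = -8 + 212 = 204$)
$\left(l - 61\right) \left(-100\right) = \left(204 - 61\right) \left(-100\right) = 143 \left(-100\right) = -14300$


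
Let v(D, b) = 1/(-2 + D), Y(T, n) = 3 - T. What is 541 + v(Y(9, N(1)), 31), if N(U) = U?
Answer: 4327/8 ≈ 540.88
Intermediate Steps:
541 + v(Y(9, N(1)), 31) = 541 + 1/(-2 + (3 - 1*9)) = 541 + 1/(-2 + (3 - 9)) = 541 + 1/(-2 - 6) = 541 + 1/(-8) = 541 - ⅛ = 4327/8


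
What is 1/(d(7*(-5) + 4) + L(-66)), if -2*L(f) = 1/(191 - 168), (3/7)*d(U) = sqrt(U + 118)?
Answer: 138/3006833 + 14812*sqrt(87)/3006833 ≈ 0.045994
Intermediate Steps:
d(U) = 7*sqrt(118 + U)/3 (d(U) = 7*sqrt(U + 118)/3 = 7*sqrt(118 + U)/3)
L(f) = -1/46 (L(f) = -1/(2*(191 - 168)) = -1/2/23 = -1/2*1/23 = -1/46)
1/(d(7*(-5) + 4) + L(-66)) = 1/(7*sqrt(118 + (7*(-5) + 4))/3 - 1/46) = 1/(7*sqrt(118 + (-35 + 4))/3 - 1/46) = 1/(7*sqrt(118 - 31)/3 - 1/46) = 1/(7*sqrt(87)/3 - 1/46) = 1/(-1/46 + 7*sqrt(87)/3)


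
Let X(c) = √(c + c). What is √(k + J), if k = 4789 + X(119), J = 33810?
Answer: √(38599 + √238) ≈ 196.51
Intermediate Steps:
X(c) = √2*√c (X(c) = √(2*c) = √2*√c)
k = 4789 + √238 (k = 4789 + √2*√119 = 4789 + √238 ≈ 4804.4)
√(k + J) = √((4789 + √238) + 33810) = √(38599 + √238)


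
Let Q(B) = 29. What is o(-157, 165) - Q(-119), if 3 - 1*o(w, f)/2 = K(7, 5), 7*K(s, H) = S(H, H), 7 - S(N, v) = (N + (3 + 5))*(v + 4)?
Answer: 59/7 ≈ 8.4286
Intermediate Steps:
S(N, v) = 7 - (4 + v)*(8 + N) (S(N, v) = 7 - (N + (3 + 5))*(v + 4) = 7 - (N + 8)*(4 + v) = 7 - (8 + N)*(4 + v) = 7 - (4 + v)*(8 + N))
K(s, H) = -25/7 - 12*H/7 - H²/7 (K(s, H) = (-25 - 8*H - 4*H - H*H)/7 = (-25 - 8*H - 4*H - H²)/7 = (-25 - H² - 12*H)/7 = -25/7 - 12*H/7 - H²/7)
o(w, f) = 262/7 (o(w, f) = 6 - 2*(-25/7 - 12/7*5 - ⅐*5²) = 6 - 2*(-25/7 - 60/7 - ⅐*25) = 6 - 2*(-25/7 - 60/7 - 25/7) = 6 - 2*(-110/7) = 6 + 220/7 = 262/7)
o(-157, 165) - Q(-119) = 262/7 - 1*29 = 262/7 - 29 = 59/7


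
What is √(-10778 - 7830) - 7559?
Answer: -7559 + 4*I*√1163 ≈ -7559.0 + 136.41*I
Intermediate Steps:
√(-10778 - 7830) - 7559 = √(-18608) - 7559 = 4*I*√1163 - 7559 = -7559 + 4*I*√1163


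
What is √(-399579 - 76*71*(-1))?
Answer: I*√394183 ≈ 627.84*I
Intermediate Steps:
√(-399579 - 76*71*(-1)) = √(-399579 - 5396*(-1)) = √(-399579 + 5396) = √(-394183) = I*√394183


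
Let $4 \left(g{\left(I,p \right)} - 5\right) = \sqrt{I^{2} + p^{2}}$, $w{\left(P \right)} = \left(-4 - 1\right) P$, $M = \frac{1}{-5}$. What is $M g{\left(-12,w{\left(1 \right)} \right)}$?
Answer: $- \frac{33}{20} \approx -1.65$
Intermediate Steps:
$M = - \frac{1}{5} \approx -0.2$
$w{\left(P \right)} = - 5 P$
$g{\left(I,p \right)} = 5 + \frac{\sqrt{I^{2} + p^{2}}}{4}$
$M g{\left(-12,w{\left(1 \right)} \right)} = - \frac{5 + \frac{\sqrt{\left(-12\right)^{2} + \left(\left(-5\right) 1\right)^{2}}}{4}}{5} = - \frac{5 + \frac{\sqrt{144 + \left(-5\right)^{2}}}{4}}{5} = - \frac{5 + \frac{\sqrt{144 + 25}}{4}}{5} = - \frac{5 + \frac{\sqrt{169}}{4}}{5} = - \frac{5 + \frac{1}{4} \cdot 13}{5} = - \frac{5 + \frac{13}{4}}{5} = \left(- \frac{1}{5}\right) \frac{33}{4} = - \frac{33}{20}$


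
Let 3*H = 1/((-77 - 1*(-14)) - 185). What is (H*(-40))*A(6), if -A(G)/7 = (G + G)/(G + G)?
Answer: -35/93 ≈ -0.37634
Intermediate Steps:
H = -1/744 (H = 1/(3*((-77 - 1*(-14)) - 185)) = 1/(3*((-77 + 14) - 185)) = 1/(3*(-63 - 185)) = (1/3)/(-248) = (1/3)*(-1/248) = -1/744 ≈ -0.0013441)
A(G) = -7 (A(G) = -7*(G + G)/(G + G) = -7*2*G/(2*G) = -7*2*G*1/(2*G) = -7*1 = -7)
(H*(-40))*A(6) = -1/744*(-40)*(-7) = (5/93)*(-7) = -35/93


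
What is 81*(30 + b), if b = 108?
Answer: 11178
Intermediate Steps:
81*(30 + b) = 81*(30 + 108) = 81*138 = 11178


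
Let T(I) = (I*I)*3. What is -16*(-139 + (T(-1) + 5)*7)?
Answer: 1328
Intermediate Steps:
T(I) = 3*I² (T(I) = I²*3 = 3*I²)
-16*(-139 + (T(-1) + 5)*7) = -16*(-139 + (3*(-1)² + 5)*7) = -16*(-139 + (3*1 + 5)*7) = -16*(-139 + (3 + 5)*7) = -16*(-139 + 8*7) = -16*(-139 + 56) = -16*(-83) = 1328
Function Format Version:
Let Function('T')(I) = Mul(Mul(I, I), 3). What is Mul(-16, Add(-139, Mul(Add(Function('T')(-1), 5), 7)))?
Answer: 1328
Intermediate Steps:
Function('T')(I) = Mul(3, Pow(I, 2)) (Function('T')(I) = Mul(Pow(I, 2), 3) = Mul(3, Pow(I, 2)))
Mul(-16, Add(-139, Mul(Add(Function('T')(-1), 5), 7))) = Mul(-16, Add(-139, Mul(Add(Mul(3, Pow(-1, 2)), 5), 7))) = Mul(-16, Add(-139, Mul(Add(Mul(3, 1), 5), 7))) = Mul(-16, Add(-139, Mul(Add(3, 5), 7))) = Mul(-16, Add(-139, Mul(8, 7))) = Mul(-16, Add(-139, 56)) = Mul(-16, -83) = 1328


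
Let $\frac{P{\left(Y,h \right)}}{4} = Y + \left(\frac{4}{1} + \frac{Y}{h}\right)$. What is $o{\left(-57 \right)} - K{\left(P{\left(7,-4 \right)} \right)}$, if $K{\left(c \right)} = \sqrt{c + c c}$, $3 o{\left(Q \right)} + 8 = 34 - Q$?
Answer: $\frac{83}{3} - \sqrt{1406} \approx -9.83$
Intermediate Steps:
$o{\left(Q \right)} = \frac{26}{3} - \frac{Q}{3}$ ($o{\left(Q \right)} = - \frac{8}{3} + \frac{34 - Q}{3} = - \frac{8}{3} - \left(- \frac{34}{3} + \frac{Q}{3}\right) = \frac{26}{3} - \frac{Q}{3}$)
$P{\left(Y,h \right)} = 16 + 4 Y + \frac{4 Y}{h}$ ($P{\left(Y,h \right)} = 4 \left(Y + \left(\frac{4}{1} + \frac{Y}{h}\right)\right) = 4 \left(Y + \left(4 \cdot 1 + \frac{Y}{h}\right)\right) = 4 \left(Y + \left(4 + \frac{Y}{h}\right)\right) = 4 \left(4 + Y + \frac{Y}{h}\right) = 16 + 4 Y + \frac{4 Y}{h}$)
$K{\left(c \right)} = \sqrt{c + c^{2}}$
$o{\left(-57 \right)} - K{\left(P{\left(7,-4 \right)} \right)} = \left(\frac{26}{3} - -19\right) - \sqrt{\left(16 + 4 \cdot 7 + 4 \cdot 7 \frac{1}{-4}\right) \left(1 + \left(16 + 4 \cdot 7 + 4 \cdot 7 \frac{1}{-4}\right)\right)} = \left(\frac{26}{3} + 19\right) - \sqrt{\left(16 + 28 + 4 \cdot 7 \left(- \frac{1}{4}\right)\right) \left(1 + \left(16 + 28 + 4 \cdot 7 \left(- \frac{1}{4}\right)\right)\right)} = \frac{83}{3} - \sqrt{\left(16 + 28 - 7\right) \left(1 + \left(16 + 28 - 7\right)\right)} = \frac{83}{3} - \sqrt{37 \left(1 + 37\right)} = \frac{83}{3} - \sqrt{37 \cdot 38} = \frac{83}{3} - \sqrt{1406}$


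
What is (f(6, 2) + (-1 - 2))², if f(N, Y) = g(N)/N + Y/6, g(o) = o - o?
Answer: 64/9 ≈ 7.1111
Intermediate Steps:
g(o) = 0
f(N, Y) = Y/6 (f(N, Y) = 0/N + Y/6 = 0 + Y*(⅙) = 0 + Y/6 = Y/6)
(f(6, 2) + (-1 - 2))² = ((⅙)*2 + (-1 - 2))² = (⅓ - 3)² = (-8/3)² = 64/9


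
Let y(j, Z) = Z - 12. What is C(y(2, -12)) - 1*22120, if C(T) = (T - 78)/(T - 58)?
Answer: -906869/41 ≈ -22119.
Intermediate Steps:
y(j, Z) = -12 + Z
C(T) = (-78 + T)/(-58 + T)
C(y(2, -12)) - 1*22120 = (-78 + (-12 - 12))/(-58 + (-12 - 12)) - 1*22120 = (-78 - 24)/(-58 - 24) - 22120 = -102/(-82) - 22120 = -1/82*(-102) - 22120 = 51/41 - 22120 = -906869/41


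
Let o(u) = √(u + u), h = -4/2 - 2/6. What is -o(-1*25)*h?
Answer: 35*I*√2/3 ≈ 16.499*I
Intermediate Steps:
h = -7/3 (h = -4*½ - 2*⅙ = -2 - ⅓ = -7/3 ≈ -2.3333)
o(u) = √2*√u (o(u) = √(2*u) = √2*√u)
-o(-1*25)*h = -√2*√(-1*25)*(-7)/3 = -√2*√(-25)*(-7)/3 = -√2*(5*I)*(-7)/3 = -5*I*√2*(-7)/3 = -(-35)*I*√2/3 = 35*I*√2/3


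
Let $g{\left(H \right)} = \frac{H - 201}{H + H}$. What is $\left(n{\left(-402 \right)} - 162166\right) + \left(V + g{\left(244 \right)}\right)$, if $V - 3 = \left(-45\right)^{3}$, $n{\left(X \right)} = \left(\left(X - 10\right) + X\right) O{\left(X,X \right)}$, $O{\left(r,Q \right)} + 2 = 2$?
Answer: $- \frac{123604501}{488} \approx -2.5329 \cdot 10^{5}$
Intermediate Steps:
$O{\left(r,Q \right)} = 0$ ($O{\left(r,Q \right)} = -2 + 2 = 0$)
$n{\left(X \right)} = 0$ ($n{\left(X \right)} = \left(\left(X - 10\right) + X\right) 0 = \left(\left(-10 + X\right) + X\right) 0 = \left(-10 + 2 X\right) 0 = 0$)
$g{\left(H \right)} = \frac{-201 + H}{2 H}$
$V = -91122$ ($V = 3 + \left(-45\right)^{3} = 3 - 91125 = -91122$)
$\left(n{\left(-402 \right)} - 162166\right) + \left(V + g{\left(244 \right)}\right) = \left(0 - 162166\right) - \left(91122 - \frac{-201 + 244}{2 \cdot 244}\right) = -162166 - \left(91122 - \frac{43}{488}\right) = -162166 + \left(-91122 + \frac{43}{488}\right) = -162166 - \frac{44467493}{488} = - \frac{123604501}{488}$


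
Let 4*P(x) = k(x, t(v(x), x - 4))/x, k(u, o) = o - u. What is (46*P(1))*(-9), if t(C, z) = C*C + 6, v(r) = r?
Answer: -621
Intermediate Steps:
t(C, z) = 6 + C**2 (t(C, z) = C**2 + 6 = 6 + C**2)
P(x) = (6 + x**2 - x)/(4*x) (P(x) = (((6 + x**2) - x)/x)/4 = ((6 + x**2 - x)/x)/4 = (6 + x**2 - x)/(4*x))
(46*P(1))*(-9) = (46*((1/4)*(6 + 1**2 - 1*1)/1))*(-9) = (46*((1/4)*1*(6 + 1 - 1)))*(-9) = (46*((1/4)*1*6))*(-9) = (46*(3/2))*(-9) = 69*(-9) = -621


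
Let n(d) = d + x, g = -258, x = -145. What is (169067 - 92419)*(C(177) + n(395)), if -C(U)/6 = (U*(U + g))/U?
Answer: 56412928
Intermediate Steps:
n(d) = -145 + d (n(d) = d - 145 = -145 + d)
C(U) = 1548 - 6*U (C(U) = -6*U*(U - 258)/U = -6*U*(-258 + U)/U = -6*(-258 + U) = 1548 - 6*U)
(169067 - 92419)*(C(177) + n(395)) = (169067 - 92419)*((1548 - 6*177) + (-145 + 395)) = 76648*((1548 - 1062) + 250) = 76648*(486 + 250) = 76648*736 = 56412928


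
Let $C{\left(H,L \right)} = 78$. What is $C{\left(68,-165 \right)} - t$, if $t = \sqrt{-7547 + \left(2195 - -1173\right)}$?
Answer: $78 - i \sqrt{4179} \approx 78.0 - 64.645 i$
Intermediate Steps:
$t = i \sqrt{4179}$ ($t = \sqrt{-7547 + \left(2195 + 1173\right)} = \sqrt{-7547 + 3368} = \sqrt{-4179} = i \sqrt{4179} \approx 64.645 i$)
$C{\left(68,-165 \right)} - t = 78 - i \sqrt{4179}$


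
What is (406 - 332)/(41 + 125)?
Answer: 37/83 ≈ 0.44578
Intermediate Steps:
(406 - 332)/(41 + 125) = 74/166 = 74*(1/166) = 37/83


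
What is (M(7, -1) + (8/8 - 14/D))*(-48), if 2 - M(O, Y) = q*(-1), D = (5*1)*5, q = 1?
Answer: -4128/25 ≈ -165.12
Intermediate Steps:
D = 25 (D = 5*5 = 25)
M(O, Y) = 3 (M(O, Y) = 2 - (-1) = 2 - 1*(-1) = 2 + 1 = 3)
(M(7, -1) + (8/8 - 14/D))*(-48) = (3 + (8/8 - 14/25))*(-48) = (3 + (8*(⅛) - 14*1/25))*(-48) = (3 + (1 - 14/25))*(-48) = (3 + 11/25)*(-48) = (86/25)*(-48) = -4128/25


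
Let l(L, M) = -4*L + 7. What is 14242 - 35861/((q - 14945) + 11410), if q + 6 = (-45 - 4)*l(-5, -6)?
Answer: 69308949/4864 ≈ 14249.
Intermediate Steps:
l(L, M) = 7 - 4*L
q = -1329 (q = -6 + (-45 - 4)*(7 - 4*(-5)) = -6 - 49*(7 + 20) = -6 - 49*27 = -6 - 1323 = -1329)
14242 - 35861/((q - 14945) + 11410) = 14242 - 35861/((-1329 - 14945) + 11410) = 14242 - 35861/(-16274 + 11410) = 14242 - 35861/(-4864) = 14242 - 35861*(-1/4864) = 14242 + 35861/4864 = 69308949/4864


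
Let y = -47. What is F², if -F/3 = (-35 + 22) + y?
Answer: 32400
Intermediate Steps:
F = 180 (F = -3*((-35 + 22) - 47) = -3*(-13 - 47) = -3*(-60) = 180)
F² = 180² = 32400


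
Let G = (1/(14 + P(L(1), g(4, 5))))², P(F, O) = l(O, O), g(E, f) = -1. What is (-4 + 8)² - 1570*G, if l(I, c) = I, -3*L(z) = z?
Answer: 1134/169 ≈ 6.7101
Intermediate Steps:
L(z) = -z/3
P(F, O) = O
G = 1/169 (G = (1/(14 - 1))² = (1/13)² = 1/169 ≈ 0.0059172)
(-4 + 8)² - 1570*G = (-4 + 8)² - 1570*1/169 = 4² - 1570/169 = 16 - 1570/169 = 1134/169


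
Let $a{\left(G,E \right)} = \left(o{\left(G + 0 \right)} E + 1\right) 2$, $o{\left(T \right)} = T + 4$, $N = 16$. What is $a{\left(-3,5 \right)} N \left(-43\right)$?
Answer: $-8256$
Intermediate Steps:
$o{\left(T \right)} = 4 + T$
$a{\left(G,E \right)} = 2 + 2 E \left(4 + G\right)$ ($a{\left(G,E \right)} = \left(\left(4 + \left(G + 0\right)\right) E + 1\right) 2 = \left(\left(4 + G\right) E + 1\right) 2 = \left(E \left(4 + G\right) + 1\right) 2 = \left(1 + E \left(4 + G\right)\right) 2 = 2 + 2 E \left(4 + G\right)$)
$a{\left(-3,5 \right)} N \left(-43\right) = \left(2 + 2 \cdot 5 \left(4 - 3\right)\right) 16 \left(-43\right) = \left(2 + 2 \cdot 5 \cdot 1\right) 16 \left(-43\right) = \left(2 + 10\right) 16 \left(-43\right) = 12 \cdot 16 \left(-43\right) = 192 \left(-43\right) = -8256$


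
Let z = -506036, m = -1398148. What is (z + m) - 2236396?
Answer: -4140580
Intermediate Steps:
(z + m) - 2236396 = (-506036 - 1398148) - 2236396 = -1904184 - 2236396 = -4140580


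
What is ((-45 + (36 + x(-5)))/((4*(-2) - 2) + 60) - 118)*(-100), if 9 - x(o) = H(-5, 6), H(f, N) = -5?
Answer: 11790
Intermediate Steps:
x(o) = 14 (x(o) = 9 - 1*(-5) = 9 + 5 = 14)
((-45 + (36 + x(-5)))/((4*(-2) - 2) + 60) - 118)*(-100) = ((-45 + (36 + 14))/((4*(-2) - 2) + 60) - 118)*(-100) = ((-45 + 50)/((-8 - 2) + 60) - 118)*(-100) = (5/(-10 + 60) - 118)*(-100) = (5/50 - 118)*(-100) = (5*(1/50) - 118)*(-100) = (⅒ - 118)*(-100) = -1179/10*(-100) = 11790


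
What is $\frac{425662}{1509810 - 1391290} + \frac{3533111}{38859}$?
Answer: $\frac{217642557689}{2302784340} \approx 94.513$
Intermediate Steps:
$\frac{425662}{1509810 - 1391290} + \frac{3533111}{38859} = \frac{425662}{1509810 - 1391290} + 3533111 \cdot \frac{1}{38859} = \frac{425662}{118520} + \frac{3533111}{38859} = 425662 \cdot \frac{1}{118520} + \frac{3533111}{38859} = \frac{212831}{59260} + \frac{3533111}{38859} = \frac{217642557689}{2302784340}$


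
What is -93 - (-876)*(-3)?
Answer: -2721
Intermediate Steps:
-93 - (-876)*(-3) = -93 - 146*18 = -93 - 2628 = -2721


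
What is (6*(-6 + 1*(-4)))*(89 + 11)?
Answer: -6000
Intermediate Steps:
(6*(-6 + 1*(-4)))*(89 + 11) = (6*(-6 - 4))*100 = (6*(-10))*100 = -60*100 = -6000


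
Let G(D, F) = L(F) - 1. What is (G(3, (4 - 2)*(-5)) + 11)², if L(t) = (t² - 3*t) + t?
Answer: 16900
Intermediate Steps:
L(t) = t² - 2*t
G(D, F) = -1 + F*(-2 + F) (G(D, F) = F*(-2 + F) - 1 = -1 + F*(-2 + F))
(G(3, (4 - 2)*(-5)) + 11)² = ((-1 + ((4 - 2)*(-5))*(-2 + (4 - 2)*(-5))) + 11)² = ((-1 + (2*(-5))*(-2 + 2*(-5))) + 11)² = ((-1 - 10*(-2 - 10)) + 11)² = ((-1 - 10*(-12)) + 11)² = ((-1 + 120) + 11)² = (119 + 11)² = 130² = 16900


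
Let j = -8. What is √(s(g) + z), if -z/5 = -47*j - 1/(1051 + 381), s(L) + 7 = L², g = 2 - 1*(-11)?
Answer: I*√880741218/716 ≈ 41.449*I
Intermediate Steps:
g = 13 (g = 2 + 11 = 13)
s(L) = -7 + L²
z = -2692155/1432 (z = -5*(-47*(-8) - 1/(1051 + 381)) = -5*(376 - 1/1432) = -5*538431/1432 = -2692155/1432 ≈ -1880.0)
√(s(g) + z) = √((-7 + 13²) - 2692155/1432) = √((-7 + 169) - 2692155/1432) = √(162 - 2692155/1432) = √(-2460171/1432) = I*√880741218/716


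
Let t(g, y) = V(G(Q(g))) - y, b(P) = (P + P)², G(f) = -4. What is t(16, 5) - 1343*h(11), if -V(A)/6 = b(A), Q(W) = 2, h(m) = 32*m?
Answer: -473125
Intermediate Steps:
b(P) = 4*P² (b(P) = (2*P)² = 4*P²)
V(A) = -24*A²
t(g, y) = -384 - y (t(g, y) = -24*(-4)² - y = -24*16 - y = -384 - y)
t(16, 5) - 1343*h(11) = (-384 - 1*5) - 42976*11 = (-384 - 5) - 1343*352 = -389 - 472736 = -473125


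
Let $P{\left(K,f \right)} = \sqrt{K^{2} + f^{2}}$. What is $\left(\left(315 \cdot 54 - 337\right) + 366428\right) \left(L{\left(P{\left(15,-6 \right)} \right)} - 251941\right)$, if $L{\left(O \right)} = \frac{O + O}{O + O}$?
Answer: $-96518465940$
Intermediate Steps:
$L{\left(O \right)} = 1$ ($L{\left(O \right)} = \frac{2 O}{2 O} = 2 O \frac{1}{2 O} = 1$)
$\left(\left(315 \cdot 54 - 337\right) + 366428\right) \left(L{\left(P{\left(15,-6 \right)} \right)} - 251941\right) = \left(\left(315 \cdot 54 - 337\right) + 366428\right) \left(1 - 251941\right) = \left(\left(17010 - 337\right) + 366428\right) \left(-251940\right) = \left(16673 + 366428\right) \left(-251940\right) = 383101 \left(-251940\right) = -96518465940$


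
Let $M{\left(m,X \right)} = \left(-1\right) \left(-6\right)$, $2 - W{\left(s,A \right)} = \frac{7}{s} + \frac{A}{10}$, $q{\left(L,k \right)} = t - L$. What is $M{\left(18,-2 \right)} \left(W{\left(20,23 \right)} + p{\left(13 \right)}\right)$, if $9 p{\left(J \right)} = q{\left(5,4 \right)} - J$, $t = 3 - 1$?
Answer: $- \frac{437}{30} \approx -14.567$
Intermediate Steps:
$t = 2$
$q{\left(L,k \right)} = 2 - L$
$p{\left(J \right)} = - \frac{1}{3} - \frac{J}{9}$ ($p{\left(J \right)} = \frac{\left(2 - 5\right) - J}{9} = \frac{-3 - J}{9} = - \frac{1}{3} - \frac{J}{9}$)
$W{\left(s,A \right)} = 2 - \frac{7}{s} - \frac{A}{10}$ ($W{\left(s,A \right)} = 2 - \left(\frac{7}{s} + \frac{A}{10}\right) = 2 - \frac{7}{s} - \frac{A}{10}$)
$M{\left(m,X \right)} = 6$
$M{\left(18,-2 \right)} \left(W{\left(20,23 \right)} + p{\left(13 \right)}\right) = 6 \left(\left(2 - \frac{7}{20} - \frac{23}{10}\right) - \frac{16}{9}\right) = 6 \left(- \frac{13}{20} - \frac{16}{9}\right) = 6 \left(- \frac{437}{180}\right) = - \frac{437}{30}$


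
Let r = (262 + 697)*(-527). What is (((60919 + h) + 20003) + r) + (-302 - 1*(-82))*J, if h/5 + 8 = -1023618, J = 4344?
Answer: -6498281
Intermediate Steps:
h = -5118130 (h = -40 + 5*(-1023618) = -40 - 5118090 = -5118130)
r = -505393 (r = 959*(-527) = -505393)
(((60919 + h) + 20003) + r) + (-302 - 1*(-82))*J = (((60919 - 5118130) + 20003) - 505393) + (-302 - 1*(-82))*4344 = ((-5057211 + 20003) - 505393) + (-302 + 82)*4344 = (-5037208 - 505393) - 220*4344 = -5542601 - 955680 = -6498281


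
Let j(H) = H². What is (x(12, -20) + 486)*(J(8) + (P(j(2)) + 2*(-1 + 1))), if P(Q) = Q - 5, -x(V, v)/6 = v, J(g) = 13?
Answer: 7272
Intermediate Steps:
x(V, v) = -6*v
P(Q) = -5 + Q
(x(12, -20) + 486)*(J(8) + (P(j(2)) + 2*(-1 + 1))) = (-6*(-20) + 486)*(13 + ((-5 + 2²) + 2*(-1 + 1))) = (120 + 486)*(13 + ((-5 + 4) + 2*0)) = 606*(13 + (-1 + 0)) = 606*(13 - 1) = 606*12 = 7272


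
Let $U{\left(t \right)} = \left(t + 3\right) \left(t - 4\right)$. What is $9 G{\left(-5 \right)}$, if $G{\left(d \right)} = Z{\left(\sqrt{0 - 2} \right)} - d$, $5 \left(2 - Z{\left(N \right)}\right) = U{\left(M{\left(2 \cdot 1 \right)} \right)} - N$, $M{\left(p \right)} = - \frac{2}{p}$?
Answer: $81 + \frac{9 i \sqrt{2}}{5} \approx 81.0 + 2.5456 i$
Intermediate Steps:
$U{\left(t \right)} = \left(-4 + t\right) \left(3 + t\right)$ ($U{\left(t \right)} = \left(3 + t\right) \left(-4 + t\right) = \left(-4 + t\right) \left(3 + t\right)$)
$Z{\left(N \right)} = 4 + \frac{N}{5}$ ($Z{\left(N \right)} = 2 - \frac{\left(-12 + \left(- \frac{2}{2 \cdot 1}\right)^{2} - - \frac{2}{2 \cdot 1}\right) - N}{5} = 2 - \frac{\left(-12 + \left(- \frac{2}{2}\right)^{2} - - \frac{2}{2}\right) - N}{5} = 2 - \frac{\left(-12 + \left(\left(-2\right) \frac{1}{2}\right)^{2} - \left(-2\right) \frac{1}{2}\right) - N}{5} = 2 - \frac{\left(-12 + \left(-1\right)^{2} - -1\right) - N}{5} = 2 - \frac{\left(-12 + 1 + 1\right) - N}{5} = 2 - \frac{-10 - N}{5} = 2 + \left(2 + \frac{N}{5}\right) = 4 + \frac{N}{5}$)
$G{\left(d \right)} = 4 - d + \frac{i \sqrt{2}}{5}$ ($G{\left(d \right)} = \left(4 + \frac{\sqrt{0 - 2}}{5}\right) - d = \left(4 + \frac{\sqrt{-2}}{5}\right) - d = \left(4 + \frac{i \sqrt{2}}{5}\right) - d = 4 - d + \frac{i \sqrt{2}}{5}$)
$9 G{\left(-5 \right)} = 9 \left(4 - -5 + \frac{i \sqrt{2}}{5}\right) = 9 \left(4 + 5 + \frac{i \sqrt{2}}{5}\right) = 9 \left(9 + \frac{i \sqrt{2}}{5}\right) = 81 + \frac{9 i \sqrt{2}}{5}$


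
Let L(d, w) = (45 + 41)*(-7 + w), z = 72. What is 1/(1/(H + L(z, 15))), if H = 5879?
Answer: 6567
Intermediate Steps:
L(d, w) = -602 + 86*w (L(d, w) = 86*(-7 + w) = -602 + 86*w)
1/(1/(H + L(z, 15))) = 1/(1/(5879 + (-602 + 86*15))) = 1/(1/(5879 + (-602 + 1290))) = 1/(1/(5879 + 688)) = 1/(1/6567) = 6567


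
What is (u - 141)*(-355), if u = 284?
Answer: -50765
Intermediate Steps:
(u - 141)*(-355) = (284 - 141)*(-355) = 143*(-355) = -50765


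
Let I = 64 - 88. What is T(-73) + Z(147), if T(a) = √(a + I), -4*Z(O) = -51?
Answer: 51/4 + I*√97 ≈ 12.75 + 9.8489*I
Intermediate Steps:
Z(O) = 51/4 (Z(O) = -¼*(-51) = 51/4)
I = -24
T(a) = √(-24 + a) (T(a) = √(a - 24) = √(-24 + a))
T(-73) + Z(147) = √(-24 - 73) + 51/4 = √(-97) + 51/4 = I*√97 + 51/4 = 51/4 + I*√97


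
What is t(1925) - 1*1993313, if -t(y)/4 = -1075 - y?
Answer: -1981313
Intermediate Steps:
t(y) = 4300 + 4*y (t(y) = -4*(-1075 - y) = 4300 + 4*y)
t(1925) - 1*1993313 = (4300 + 4*1925) - 1*1993313 = (4300 + 7700) - 1993313 = 12000 - 1993313 = -1981313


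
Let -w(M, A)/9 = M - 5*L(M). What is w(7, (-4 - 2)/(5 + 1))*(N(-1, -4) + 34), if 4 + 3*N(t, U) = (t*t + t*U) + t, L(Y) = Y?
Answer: 8568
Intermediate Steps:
N(t, U) = -4/3 + t/3 + t²/3 + U*t/3 (N(t, U) = -4/3 + ((t*t + t*U) + t)/3 = -4/3 + ((t² + U*t) + t)/3 = -4/3 + (t + t² + U*t)/3 = -4/3 + (t/3 + t²/3 + U*t/3) = -4/3 + t/3 + t²/3 + U*t/3)
w(M, A) = 36*M (w(M, A) = -9*(M - 5*M) = -(-36)*M = 36*M)
w(7, (-4 - 2)/(5 + 1))*(N(-1, -4) + 34) = (36*7)*((-4/3 + (⅓)*(-1) + (⅓)*(-1)² + (⅓)*(-4)*(-1)) + 34) = 252*((-4/3 - ⅓ + (⅓)*1 + 4/3) + 34) = 252*((-4/3 - ⅓ + ⅓ + 4/3) + 34) = 252*(0 + 34) = 252*34 = 8568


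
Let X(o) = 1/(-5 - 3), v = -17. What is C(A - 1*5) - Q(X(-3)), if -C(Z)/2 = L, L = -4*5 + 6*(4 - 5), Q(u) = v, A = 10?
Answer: 69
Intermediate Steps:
X(o) = -⅛ (X(o) = 1/(-8) = -⅛)
Q(u) = -17
L = -26 (L = -20 + 6*(-1) = -20 - 6 = -26)
C(Z) = 52 (C(Z) = -2*(-26) = 52)
C(A - 1*5) - Q(X(-3)) = 52 - 1*(-17) = 52 + 17 = 69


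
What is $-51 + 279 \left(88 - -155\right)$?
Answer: $67746$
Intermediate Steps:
$-51 + 279 \left(88 - -155\right) = -51 + 279 \left(88 + 155\right) = -51 + 279 \cdot 243 = -51 + 67797 = 67746$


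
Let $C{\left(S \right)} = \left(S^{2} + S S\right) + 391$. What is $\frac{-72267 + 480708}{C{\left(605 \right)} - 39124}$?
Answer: $\frac{408441}{693317} \approx 0.58911$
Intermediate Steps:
$C{\left(S \right)} = 391 + 2 S^{2}$ ($C{\left(S \right)} = \left(S^{2} + S^{2}\right) + 391 = 2 S^{2} + 391 = 391 + 2 S^{2}$)
$\frac{-72267 + 480708}{C{\left(605 \right)} - 39124} = \frac{-72267 + 480708}{\left(391 + 2 \cdot 605^{2}\right) - 39124} = \frac{408441}{\left(391 + 2 \cdot 366025\right) - 39124} = \frac{408441}{\left(391 + 732050\right) - 39124} = \frac{408441}{732441 - 39124} = \frac{408441}{693317}$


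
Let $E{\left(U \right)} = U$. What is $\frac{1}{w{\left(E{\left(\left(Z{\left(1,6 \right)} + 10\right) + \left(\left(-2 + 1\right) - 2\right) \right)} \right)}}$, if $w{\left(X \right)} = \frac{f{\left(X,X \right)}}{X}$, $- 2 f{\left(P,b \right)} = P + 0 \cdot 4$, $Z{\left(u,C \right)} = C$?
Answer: $-2$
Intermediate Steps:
$f{\left(P,b \right)} = - \frac{P}{2}$ ($f{\left(P,b \right)} = - \frac{P + 0 \cdot 4}{2} = - \frac{P + 0}{2} = - \frac{P}{2}$)
$w{\left(X \right)} = - \frac{1}{2}$ ($w{\left(X \right)} = \frac{\left(- \frac{1}{2}\right) X}{X} = - \frac{1}{2}$)
$\frac{1}{w{\left(E{\left(\left(Z{\left(1,6 \right)} + 10\right) + \left(\left(-2 + 1\right) - 2\right) \right)} \right)}} = \frac{1}{- \frac{1}{2}} = -2$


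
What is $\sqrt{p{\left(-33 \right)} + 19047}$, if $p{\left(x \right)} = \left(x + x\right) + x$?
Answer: $2 \sqrt{4737} \approx 137.65$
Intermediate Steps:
$p{\left(x \right)} = 3 x$ ($p{\left(x \right)} = 2 x + x = 3 x$)
$\sqrt{p{\left(-33 \right)} + 19047} = \sqrt{3 \left(-33\right) + 19047} = \sqrt{-99 + 19047} = \sqrt{18948} = 2 \sqrt{4737}$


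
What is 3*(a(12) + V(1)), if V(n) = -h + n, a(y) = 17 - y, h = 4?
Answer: 6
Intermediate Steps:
V(n) = -4 + n (V(n) = -1*4 + n = -4 + n)
3*(a(12) + V(1)) = 3*((17 - 1*12) + (-4 + 1)) = 3*((17 - 12) - 3) = 3*(5 - 3) = 3*2 = 6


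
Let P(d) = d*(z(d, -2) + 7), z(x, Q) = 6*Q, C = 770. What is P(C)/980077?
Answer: -550/140011 ≈ -0.0039283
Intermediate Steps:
P(d) = -5*d (P(d) = d*(6*(-2) + 7) = d*(-12 + 7) = d*(-5) = -5*d)
P(C)/980077 = -5*770/980077 = -3850*1/980077 = -550/140011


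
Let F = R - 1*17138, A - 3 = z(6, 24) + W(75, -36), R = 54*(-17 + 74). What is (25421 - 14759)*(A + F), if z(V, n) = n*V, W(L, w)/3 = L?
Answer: -145941456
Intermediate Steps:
R = 3078 (R = 54*57 = 3078)
W(L, w) = 3*L
z(V, n) = V*n
A = 372 (A = 3 + (6*24 + 3*75) = 3 + (144 + 225) = 3 + 369 = 372)
F = -14060 (F = 3078 - 1*17138 = 3078 - 17138 = -14060)
(25421 - 14759)*(A + F) = (25421 - 14759)*(372 - 14060) = 10662*(-13688) = -145941456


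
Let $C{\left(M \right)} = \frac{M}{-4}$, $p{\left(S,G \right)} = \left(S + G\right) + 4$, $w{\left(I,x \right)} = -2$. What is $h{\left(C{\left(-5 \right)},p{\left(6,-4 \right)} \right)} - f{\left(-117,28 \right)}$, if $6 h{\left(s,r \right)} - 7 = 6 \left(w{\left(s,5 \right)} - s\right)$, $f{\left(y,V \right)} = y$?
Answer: $\frac{1379}{12} \approx 114.92$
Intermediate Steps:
$p{\left(S,G \right)} = 4 + G + S$ ($p{\left(S,G \right)} = \left(G + S\right) + 4 = 4 + G + S$)
$C{\left(M \right)} = - \frac{M}{4}$ ($C{\left(M \right)} = M \left(- \frac{1}{4}\right) = - \frac{M}{4}$)
$h{\left(s,r \right)} = - \frac{5}{6} - s$ ($h{\left(s,r \right)} = \frac{7}{6} + \frac{6 \left(-2 - s\right)}{6} = \frac{7}{6} + \frac{-12 - 6 s}{6} = \frac{7}{6} - \left(2 + s\right) = - \frac{5}{6} - s$)
$h{\left(C{\left(-5 \right)},p{\left(6,-4 \right)} \right)} - f{\left(-117,28 \right)} = \left(- \frac{5}{6} - \left(- \frac{1}{4}\right) \left(-5\right)\right) - -117 = \left(- \frac{5}{6} - \frac{5}{4}\right) + 117 = - \frac{25}{12} + 117 = \frac{1379}{12}$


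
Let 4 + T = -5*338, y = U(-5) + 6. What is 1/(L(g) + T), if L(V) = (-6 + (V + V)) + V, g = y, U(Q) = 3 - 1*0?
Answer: -1/1673 ≈ -0.00059773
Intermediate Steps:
U(Q) = 3 (U(Q) = 3 + 0 = 3)
y = 9 (y = 3 + 6 = 9)
g = 9
T = -1694 (T = -4 - 5*338 = -4 - 1*1690 = -4 - 1690 = -1694)
L(V) = -6 + 3*V (L(V) = (-6 + 2*V) + V = -6 + 3*V)
1/(L(g) + T) = 1/((-6 + 3*9) - 1694) = 1/((-6 + 27) - 1694) = 1/(21 - 1694) = 1/(-1673) = -1/1673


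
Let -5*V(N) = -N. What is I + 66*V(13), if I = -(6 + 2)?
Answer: 818/5 ≈ 163.60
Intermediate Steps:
V(N) = N/5 (V(N) = -(-1)*N/5 = N/5)
I = -8 (I = -1*8 = -8)
I + 66*V(13) = -8 + 66*((⅕)*13) = -8 + 66*(13/5) = -8 + 858/5 = 818/5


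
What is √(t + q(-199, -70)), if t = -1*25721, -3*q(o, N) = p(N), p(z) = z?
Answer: I*√231279/3 ≈ 160.3*I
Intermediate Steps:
q(o, N) = -N/3
t = -25721
√(t + q(-199, -70)) = √(-25721 - ⅓*(-70)) = √(-25721 + 70/3) = √(-77093/3) = I*√231279/3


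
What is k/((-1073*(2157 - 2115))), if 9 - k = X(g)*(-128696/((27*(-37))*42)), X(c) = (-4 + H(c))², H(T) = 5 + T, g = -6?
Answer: 1419889/945439614 ≈ 0.0015018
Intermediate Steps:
X(c) = (1 + c)² (X(c) = (-4 + (5 + c))² = (1 + c)²)
k = -1419889/20979 (k = 9 - (1 - 6)²*(-128696/((27*(-37))*42)) = 9 - (-5)²*(-128696/((-999*42))) = 9 - 25*(-128696/(-41958)) = 9 - 25*(-128696*(-1/41958)) = 9 - 25*64348/20979 = 9 - 1*1608700/20979 = 9 - 1608700/20979 = -1419889/20979 ≈ -67.681)
k/((-1073*(2157 - 2115))) = -1419889*(-1/(1073*(2157 - 2115)))/20979 = -1419889/(20979*((-1073*42))) = -1419889/20979/(-45066) = -1419889/20979*(-1/45066) = 1419889/945439614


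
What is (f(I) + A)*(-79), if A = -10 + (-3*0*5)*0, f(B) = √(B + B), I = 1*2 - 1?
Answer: 790 - 79*√2 ≈ 678.28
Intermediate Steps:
I = 1 (I = 2 - 1 = 1)
f(B) = √2*√B (f(B) = √(2*B) = √2*√B)
A = -10 (A = -10 + (0*5)*0 = -10 + 0*0 = -10 + 0 = -10)
(f(I) + A)*(-79) = (√2*√1 - 10)*(-79) = (√2*1 - 10)*(-79) = (√2 - 10)*(-79) = (-10 + √2)*(-79) = 790 - 79*√2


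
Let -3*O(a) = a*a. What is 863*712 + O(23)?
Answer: 1842839/3 ≈ 6.1428e+5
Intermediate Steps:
O(a) = -a²/3 (O(a) = -a*a/3 = -a²/3)
863*712 + O(23) = 863*712 - ⅓*23² = 614456 - ⅓*529 = 614456 - 529/3 = 1842839/3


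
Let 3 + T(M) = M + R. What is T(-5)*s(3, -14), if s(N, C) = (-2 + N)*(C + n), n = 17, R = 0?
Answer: -24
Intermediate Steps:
s(N, C) = (-2 + N)*(17 + C) (s(N, C) = (-2 + N)*(C + 17) = (-2 + N)*(17 + C))
T(M) = -3 + M (T(M) = -3 + (M + 0) = -3 + M)
T(-5)*s(3, -14) = (-3 - 5)*(-34 - 2*(-14) + 17*3 - 14*3) = -8*(-34 + 28 + 51 - 42) = -8*3 = -24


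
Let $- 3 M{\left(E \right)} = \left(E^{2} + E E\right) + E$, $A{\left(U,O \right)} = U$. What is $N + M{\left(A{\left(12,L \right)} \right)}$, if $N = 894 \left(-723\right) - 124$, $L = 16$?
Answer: $-646586$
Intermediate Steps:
$M{\left(E \right)} = - \frac{2 E^{2}}{3} - \frac{E}{3}$ ($M{\left(E \right)} = - \frac{\left(E^{2} + E E\right) + E}{3} = - \frac{\left(E^{2} + E^{2}\right) + E}{3} = - \frac{2 E^{2} + E}{3} = - \frac{E + 2 E^{2}}{3} = - \frac{2 E^{2}}{3} - \frac{E}{3}$)
$N = -646486$ ($N = -646362 - 124 = -646486$)
$N + M{\left(A{\left(12,L \right)} \right)} = -646486 - 4 \left(1 + 2 \cdot 12\right) = -646486 - 4 \left(1 + 24\right) = -646486 - 4 \cdot 25 = -646486 - 100 = -646586$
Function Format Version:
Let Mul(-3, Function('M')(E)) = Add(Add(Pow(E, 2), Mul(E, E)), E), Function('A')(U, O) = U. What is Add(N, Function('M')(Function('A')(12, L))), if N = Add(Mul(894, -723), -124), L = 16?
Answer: -646586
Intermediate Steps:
Function('M')(E) = Add(Mul(Rational(-2, 3), Pow(E, 2)), Mul(Rational(-1, 3), E)) (Function('M')(E) = Mul(Rational(-1, 3), Add(Add(Pow(E, 2), Mul(E, E)), E)) = Mul(Rational(-1, 3), Add(Add(Pow(E, 2), Pow(E, 2)), E)) = Mul(Rational(-1, 3), Add(Mul(2, Pow(E, 2)), E)) = Mul(Rational(-1, 3), Add(E, Mul(2, Pow(E, 2)))) = Add(Mul(Rational(-2, 3), Pow(E, 2)), Mul(Rational(-1, 3), E)))
N = -646486 (N = Add(-646362, -124) = -646486)
Add(N, Function('M')(Function('A')(12, L))) = Add(-646486, Mul(Rational(-1, 3), 12, Add(1, Mul(2, 12)))) = Add(-646486, Mul(Rational(-1, 3), 12, Add(1, 24))) = Add(-646486, Mul(Rational(-1, 3), 12, 25)) = Add(-646486, -100) = -646586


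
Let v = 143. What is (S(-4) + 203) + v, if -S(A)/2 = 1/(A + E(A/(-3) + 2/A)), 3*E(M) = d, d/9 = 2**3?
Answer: 3459/10 ≈ 345.90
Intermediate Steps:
d = 72 (d = 9*2**3 = 9*8 = 72)
E(M) = 24 (E(M) = (1/3)*72 = 24)
S(A) = -2/(24 + A) (S(A) = -2/(A + 24) = -2/(24 + A))
(S(-4) + 203) + v = (-2/(24 - 4) + 203) + 143 = (-2/20 + 203) + 143 = (-2*1/20 + 203) + 143 = (-1/10 + 203) + 143 = 2029/10 + 143 = 3459/10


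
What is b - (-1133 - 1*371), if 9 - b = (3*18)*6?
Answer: 1189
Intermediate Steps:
b = -315 (b = 9 - 3*18*6 = 9 - 54*6 = 9 - 1*324 = 9 - 324 = -315)
b - (-1133 - 1*371) = -315 - (-1133 - 1*371) = -315 - (-1133 - 371) = -315 - 1*(-1504) = -315 + 1504 = 1189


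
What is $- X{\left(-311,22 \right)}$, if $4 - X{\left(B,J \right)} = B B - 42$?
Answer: $96675$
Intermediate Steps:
$X{\left(B,J \right)} = 46 - B^{2}$ ($X{\left(B,J \right)} = 4 - \left(B B - 42\right) = 4 - \left(B^{2} - 42\right) = 4 - \left(-42 + B^{2}\right) = 46 - B^{2}$)
$- X{\left(-311,22 \right)} = - (46 - \left(-311\right)^{2}) = - (46 - 96721) = \left(-1\right) \left(-96675\right) = 96675$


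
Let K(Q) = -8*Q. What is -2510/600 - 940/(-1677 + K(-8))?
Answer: -348463/96780 ≈ -3.6006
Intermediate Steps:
-2510/600 - 940/(-1677 + K(-8)) = -2510/600 - 940/(-1677 - 8*(-8)) = -2510*1/600 - 940/(-1677 + 64) = -251/60 - 940/(-1613) = -251/60 - 940*(-1/1613) = -251/60 + 940/1613 = -348463/96780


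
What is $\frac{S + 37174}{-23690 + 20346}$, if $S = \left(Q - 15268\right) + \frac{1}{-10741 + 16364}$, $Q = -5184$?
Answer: $- \frac{94027807}{18803312} \approx -5.0006$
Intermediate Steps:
$S = - \frac{115001595}{5623}$ ($S = \left(-5184 - 15268\right) + \frac{1}{-10741 + 16364} = -20452 + \frac{1}{5623} = - \frac{115001595}{5623} \approx -20452.0$)
$\frac{S + 37174}{-23690 + 20346} = \frac{- \frac{115001595}{5623} + 37174}{-23690 + 20346} = \frac{94027807}{5623 \left(-3344\right)} = \frac{94027807}{5623} \left(- \frac{1}{3344}\right) = - \frac{94027807}{18803312}$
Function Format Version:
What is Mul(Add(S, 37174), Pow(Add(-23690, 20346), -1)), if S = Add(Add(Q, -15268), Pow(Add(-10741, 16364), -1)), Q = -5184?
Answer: Rational(-94027807, 18803312) ≈ -5.0006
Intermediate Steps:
S = Rational(-115001595, 5623) (S = Add(Add(-5184, -15268), Pow(Add(-10741, 16364), -1)) = Add(-20452, Pow(5623, -1)) = Add(-20452, Rational(1, 5623)) = Rational(-115001595, 5623) ≈ -20452.)
Mul(Add(S, 37174), Pow(Add(-23690, 20346), -1)) = Mul(Add(Rational(-115001595, 5623), 37174), Pow(Add(-23690, 20346), -1)) = Mul(Rational(94027807, 5623), Pow(-3344, -1)) = Mul(Rational(94027807, 5623), Rational(-1, 3344)) = Rational(-94027807, 18803312)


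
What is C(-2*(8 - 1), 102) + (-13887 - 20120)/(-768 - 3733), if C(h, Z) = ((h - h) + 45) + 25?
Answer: 349077/4501 ≈ 77.555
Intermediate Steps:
C(h, Z) = 70 (C(h, Z) = (0 + 45) + 25 = 45 + 25 = 70)
C(-2*(8 - 1), 102) + (-13887 - 20120)/(-768 - 3733) = 70 + (-13887 - 20120)/(-768 - 3733) = 70 - 34007/(-4501) = 70 - 34007*(-1/4501) = 70 + 34007/4501 = 349077/4501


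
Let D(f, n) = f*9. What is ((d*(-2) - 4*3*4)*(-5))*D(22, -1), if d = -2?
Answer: 43560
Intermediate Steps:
D(f, n) = 9*f
((d*(-2) - 4*3*4)*(-5))*D(22, -1) = ((-2*(-2) - 4*3*4)*(-5))*(9*22) = ((4 - 12*4)*(-5))*198 = ((4 - 48)*(-5))*198 = -44*(-5)*198 = 220*198 = 43560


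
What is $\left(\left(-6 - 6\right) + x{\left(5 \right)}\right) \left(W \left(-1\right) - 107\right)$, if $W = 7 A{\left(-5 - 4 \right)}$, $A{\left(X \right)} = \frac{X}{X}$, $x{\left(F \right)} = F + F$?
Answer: $228$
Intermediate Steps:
$x{\left(F \right)} = 2 F$
$A{\left(X \right)} = 1$
$W = 7$ ($W = 7 \cdot 1 = 7$)
$\left(\left(-6 - 6\right) + x{\left(5 \right)}\right) \left(W \left(-1\right) - 107\right) = \left(\left(-6 - 6\right) + 2 \cdot 5\right) \left(7 \left(-1\right) - 107\right) = \left(-12 + 10\right) \left(-7 - 107\right) = \left(-2\right) \left(-114\right) = 228$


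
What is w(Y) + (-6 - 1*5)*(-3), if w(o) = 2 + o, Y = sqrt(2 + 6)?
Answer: 35 + 2*sqrt(2) ≈ 37.828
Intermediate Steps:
Y = 2*sqrt(2) (Y = sqrt(8) = 2*sqrt(2) ≈ 2.8284)
w(Y) + (-6 - 1*5)*(-3) = (2 + 2*sqrt(2)) + (-6 - 1*5)*(-3) = (2 + 2*sqrt(2)) + (-6 - 5)*(-3) = (2 + 2*sqrt(2)) - 11*(-3) = (2 + 2*sqrt(2)) + 33 = 35 + 2*sqrt(2)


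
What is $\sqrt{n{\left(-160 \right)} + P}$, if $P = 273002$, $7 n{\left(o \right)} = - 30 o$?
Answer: $\frac{\sqrt{13410698}}{7} \approx 523.15$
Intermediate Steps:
$n{\left(o \right)} = - \frac{30 o}{7}$ ($n{\left(o \right)} = \frac{\left(-30\right) o}{7} = - \frac{30 o}{7}$)
$\sqrt{n{\left(-160 \right)} + P} = \sqrt{\left(- \frac{30}{7}\right) \left(-160\right) + 273002} = \sqrt{\frac{4800}{7} + 273002} = \sqrt{\frac{1915814}{7}} = \frac{\sqrt{13410698}}{7}$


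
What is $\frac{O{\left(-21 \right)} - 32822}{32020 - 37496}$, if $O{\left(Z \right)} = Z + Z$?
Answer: $\frac{8216}{1369} \approx 6.0015$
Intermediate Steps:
$O{\left(Z \right)} = 2 Z$
$\frac{O{\left(-21 \right)} - 32822}{32020 - 37496} = \frac{2 \left(-21\right) - 32822}{32020 - 37496} = \frac{-42 - 32822}{-5476} = \left(-32864\right) \left(- \frac{1}{5476}\right) = \frac{8216}{1369}$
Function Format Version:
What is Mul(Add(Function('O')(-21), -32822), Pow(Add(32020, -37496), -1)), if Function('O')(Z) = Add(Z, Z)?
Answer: Rational(8216, 1369) ≈ 6.0015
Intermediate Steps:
Function('O')(Z) = Mul(2, Z)
Mul(Add(Function('O')(-21), -32822), Pow(Add(32020, -37496), -1)) = Mul(Add(Mul(2, -21), -32822), Pow(Add(32020, -37496), -1)) = Mul(Add(-42, -32822), Pow(-5476, -1)) = Mul(-32864, Rational(-1, 5476)) = Rational(8216, 1369)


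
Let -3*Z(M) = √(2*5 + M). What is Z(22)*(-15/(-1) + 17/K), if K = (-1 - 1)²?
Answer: -77*√2/3 ≈ -36.298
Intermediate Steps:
K = 4 (K = (-2)² = 4)
Z(M) = -√(10 + M)/3 (Z(M) = -√(2*5 + M)/3 = -√(10 + M)/3)
Z(22)*(-15/(-1) + 17/K) = (-√(10 + 22)/3)*(-15/(-1) + 17/4) = (-4*√2/3)*(-15*(-1) + 17*(¼)) = (-4*√2/3)*(15 + 17/4) = -4*√2/3*(77/4) = -77*√2/3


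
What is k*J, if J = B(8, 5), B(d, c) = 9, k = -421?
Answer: -3789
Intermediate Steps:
J = 9
k*J = -421*9 = -3789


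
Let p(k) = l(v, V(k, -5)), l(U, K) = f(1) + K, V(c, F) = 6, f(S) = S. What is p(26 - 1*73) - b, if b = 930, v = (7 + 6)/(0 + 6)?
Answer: -923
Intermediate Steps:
v = 13/6 ≈ 2.1667
l(U, K) = 1 + K
p(k) = 7 (p(k) = 1 + 6 = 7)
p(26 - 1*73) - b = 7 - 1*930 = 7 - 930 = -923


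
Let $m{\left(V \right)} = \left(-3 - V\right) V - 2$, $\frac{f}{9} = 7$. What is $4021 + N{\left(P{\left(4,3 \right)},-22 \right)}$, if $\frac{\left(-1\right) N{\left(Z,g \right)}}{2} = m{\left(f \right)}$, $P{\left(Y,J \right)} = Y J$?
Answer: $12341$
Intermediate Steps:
$f = 63$ ($f = 9 \cdot 7 = 63$)
$P{\left(Y,J \right)} = J Y$
$m{\left(V \right)} = -2 + V \left(-3 - V\right)$ ($m{\left(V \right)} = V \left(-3 - V\right) - 2 = -2 + V \left(-3 - V\right)$)
$N{\left(Z,g \right)} = 8320$ ($N{\left(Z,g \right)} = - 2 \left(-2 - 63^{2} - 189\right) = - 2 \left(-2 - 3969 - 189\right) = \left(-2\right) \left(-4160\right) = 8320$)
$4021 + N{\left(P{\left(4,3 \right)},-22 \right)} = 4021 + 8320 = 12341$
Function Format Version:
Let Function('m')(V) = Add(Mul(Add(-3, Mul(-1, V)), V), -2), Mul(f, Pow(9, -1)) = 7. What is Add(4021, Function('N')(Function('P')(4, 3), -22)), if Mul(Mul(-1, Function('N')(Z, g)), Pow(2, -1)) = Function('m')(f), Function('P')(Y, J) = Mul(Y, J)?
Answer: 12341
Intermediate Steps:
f = 63 (f = Mul(9, 7) = 63)
Function('P')(Y, J) = Mul(J, Y)
Function('m')(V) = Add(-2, Mul(V, Add(-3, Mul(-1, V)))) (Function('m')(V) = Add(Mul(V, Add(-3, Mul(-1, V))), -2) = Add(-2, Mul(V, Add(-3, Mul(-1, V)))))
Function('N')(Z, g) = 8320 (Function('N')(Z, g) = Mul(-2, Add(-2, Mul(-1, Pow(63, 2)), Mul(-3, 63))) = Mul(-2, Add(-2, Mul(-1, 3969), -189)) = Mul(-2, Add(-2, -3969, -189)) = Mul(-2, -4160) = 8320)
Add(4021, Function('N')(Function('P')(4, 3), -22)) = Add(4021, 8320) = 12341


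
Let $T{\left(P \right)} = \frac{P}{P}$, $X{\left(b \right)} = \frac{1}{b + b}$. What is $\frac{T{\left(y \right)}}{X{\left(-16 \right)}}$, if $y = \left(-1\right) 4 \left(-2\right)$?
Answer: $-32$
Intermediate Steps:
$X{\left(b \right)} = \frac{1}{2 b}$
$y = 8$ ($y = \left(-4\right) \left(-2\right) = 8$)
$T{\left(P \right)} = 1$
$\frac{T{\left(y \right)}}{X{\left(-16 \right)}} = 1 \frac{1}{\frac{1}{2} \frac{1}{-16}} = 1 \frac{1}{\frac{1}{2} \left(- \frac{1}{16}\right)} = 1 \frac{1}{- \frac{1}{32}} = 1 \left(-32\right) = -32$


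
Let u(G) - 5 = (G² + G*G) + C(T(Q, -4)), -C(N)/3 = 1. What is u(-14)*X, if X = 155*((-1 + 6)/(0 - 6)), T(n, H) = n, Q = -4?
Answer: -152675/3 ≈ -50892.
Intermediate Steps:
C(N) = -3 (C(N) = -3*1 = -3)
u(G) = 2 + 2*G² (u(G) = 5 + ((G² + G*G) - 3) = 5 + ((G² + G²) - 3) = 5 + (2*G² - 3) = 5 + (-3 + 2*G²) = 2 + 2*G²)
X = -775/6 (X = 155*(5/(-6)) = 155*(5*(-⅙)) = 155*(-⅚) = -775/6 ≈ -129.17)
u(-14)*X = (2 + 2*(-14)²)*(-775/6) = (2 + 2*196)*(-775/6) = (2 + 392)*(-775/6) = 394*(-775/6) = -152675/3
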